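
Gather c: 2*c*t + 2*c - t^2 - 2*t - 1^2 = c*(2*t + 2) - t^2 - 2*t - 1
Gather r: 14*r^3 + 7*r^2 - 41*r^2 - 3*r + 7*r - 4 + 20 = 14*r^3 - 34*r^2 + 4*r + 16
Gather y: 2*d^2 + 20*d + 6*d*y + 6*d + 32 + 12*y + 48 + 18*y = 2*d^2 + 26*d + y*(6*d + 30) + 80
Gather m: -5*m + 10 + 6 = 16 - 5*m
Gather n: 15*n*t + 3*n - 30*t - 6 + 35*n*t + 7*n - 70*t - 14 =n*(50*t + 10) - 100*t - 20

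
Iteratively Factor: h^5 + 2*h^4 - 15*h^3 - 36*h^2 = (h + 3)*(h^4 - h^3 - 12*h^2) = h*(h + 3)*(h^3 - h^2 - 12*h) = h*(h - 4)*(h + 3)*(h^2 + 3*h) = h*(h - 4)*(h + 3)^2*(h)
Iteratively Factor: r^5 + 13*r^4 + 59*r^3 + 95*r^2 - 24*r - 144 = (r + 3)*(r^4 + 10*r^3 + 29*r^2 + 8*r - 48) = (r + 3)*(r + 4)*(r^3 + 6*r^2 + 5*r - 12) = (r - 1)*(r + 3)*(r + 4)*(r^2 + 7*r + 12) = (r - 1)*(r + 3)*(r + 4)^2*(r + 3)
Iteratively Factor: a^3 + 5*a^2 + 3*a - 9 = (a - 1)*(a^2 + 6*a + 9) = (a - 1)*(a + 3)*(a + 3)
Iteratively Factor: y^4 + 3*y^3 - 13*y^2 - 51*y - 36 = (y - 4)*(y^3 + 7*y^2 + 15*y + 9) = (y - 4)*(y + 1)*(y^2 + 6*y + 9) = (y - 4)*(y + 1)*(y + 3)*(y + 3)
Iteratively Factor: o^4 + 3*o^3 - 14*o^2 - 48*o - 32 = (o + 1)*(o^3 + 2*o^2 - 16*o - 32) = (o + 1)*(o + 4)*(o^2 - 2*o - 8) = (o - 4)*(o + 1)*(o + 4)*(o + 2)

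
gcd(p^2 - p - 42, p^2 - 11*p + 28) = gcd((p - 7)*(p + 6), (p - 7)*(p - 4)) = p - 7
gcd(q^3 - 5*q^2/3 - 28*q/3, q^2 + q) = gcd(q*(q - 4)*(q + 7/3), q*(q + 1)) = q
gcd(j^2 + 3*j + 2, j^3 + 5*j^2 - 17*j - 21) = j + 1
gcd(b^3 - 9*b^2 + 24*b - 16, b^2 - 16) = b - 4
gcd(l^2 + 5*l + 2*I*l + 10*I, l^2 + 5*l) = l + 5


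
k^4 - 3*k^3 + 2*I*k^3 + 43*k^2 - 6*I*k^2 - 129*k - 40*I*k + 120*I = (k - 3)*(k - 5*I)*(k - I)*(k + 8*I)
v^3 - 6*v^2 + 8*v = v*(v - 4)*(v - 2)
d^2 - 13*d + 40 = (d - 8)*(d - 5)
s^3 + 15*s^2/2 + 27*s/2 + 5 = (s + 1/2)*(s + 2)*(s + 5)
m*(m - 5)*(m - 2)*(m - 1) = m^4 - 8*m^3 + 17*m^2 - 10*m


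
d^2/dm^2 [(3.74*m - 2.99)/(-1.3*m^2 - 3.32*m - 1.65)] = (-(2.6*m + 3.32)*(3.74*m - 2.99)*(5.2*m + 6.64) + (29.172*m + 17.0596)*(1.3*m^2 + 3.32*m + 1.65))/(1.3*m^2 + 3.32*m + 1.65)^3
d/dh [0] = 0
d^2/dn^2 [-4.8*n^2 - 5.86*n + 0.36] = -9.60000000000000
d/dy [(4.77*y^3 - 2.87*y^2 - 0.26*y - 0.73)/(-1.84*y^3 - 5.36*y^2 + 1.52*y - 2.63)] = (3.5527136788005e-15*y^5 - 30.848*y^4 + 13.544*y^3 - 47.4209*y^2 + 7.2706*y + 1.7934)/(3.3856*y^6 + 19.7248*y^5 + 23.136*y^4 - 6.616*y^3 + 30.504*y^2 - 7.9952*y + 6.9169)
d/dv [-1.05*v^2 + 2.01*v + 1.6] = 2.01 - 2.1*v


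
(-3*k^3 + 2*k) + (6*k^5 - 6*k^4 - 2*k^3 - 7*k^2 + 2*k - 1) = 6*k^5 - 6*k^4 - 5*k^3 - 7*k^2 + 4*k - 1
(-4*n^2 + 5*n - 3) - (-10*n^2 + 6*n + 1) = 6*n^2 - n - 4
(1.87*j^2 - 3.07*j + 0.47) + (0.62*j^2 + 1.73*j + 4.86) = 2.49*j^2 - 1.34*j + 5.33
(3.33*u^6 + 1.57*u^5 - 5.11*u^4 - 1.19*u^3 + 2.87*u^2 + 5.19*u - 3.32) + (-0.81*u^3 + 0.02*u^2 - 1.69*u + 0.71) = 3.33*u^6 + 1.57*u^5 - 5.11*u^4 - 2.0*u^3 + 2.89*u^2 + 3.5*u - 2.61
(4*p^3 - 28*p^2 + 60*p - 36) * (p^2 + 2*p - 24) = 4*p^5 - 20*p^4 - 92*p^3 + 756*p^2 - 1512*p + 864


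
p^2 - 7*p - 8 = (p - 8)*(p + 1)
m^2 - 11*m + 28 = (m - 7)*(m - 4)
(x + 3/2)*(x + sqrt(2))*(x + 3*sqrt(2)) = x^3 + 3*x^2/2 + 4*sqrt(2)*x^2 + 6*x + 6*sqrt(2)*x + 9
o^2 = o^2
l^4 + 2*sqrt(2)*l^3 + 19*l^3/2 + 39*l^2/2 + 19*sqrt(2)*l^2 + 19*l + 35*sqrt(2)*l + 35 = (l + 5/2)*(l + 7)*(l + sqrt(2))^2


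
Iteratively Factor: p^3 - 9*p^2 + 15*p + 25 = (p + 1)*(p^2 - 10*p + 25) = (p - 5)*(p + 1)*(p - 5)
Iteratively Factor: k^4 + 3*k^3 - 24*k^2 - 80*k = (k)*(k^3 + 3*k^2 - 24*k - 80) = k*(k + 4)*(k^2 - k - 20) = k*(k + 4)^2*(k - 5)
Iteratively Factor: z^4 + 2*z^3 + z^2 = (z + 1)*(z^3 + z^2) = (z + 1)^2*(z^2) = z*(z + 1)^2*(z)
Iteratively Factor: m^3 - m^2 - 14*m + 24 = (m + 4)*(m^2 - 5*m + 6) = (m - 3)*(m + 4)*(m - 2)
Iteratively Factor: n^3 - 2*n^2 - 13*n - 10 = (n + 1)*(n^2 - 3*n - 10) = (n + 1)*(n + 2)*(n - 5)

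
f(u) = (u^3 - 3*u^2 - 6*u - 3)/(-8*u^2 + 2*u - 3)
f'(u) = (16*u - 2)*(u^3 - 3*u^2 - 6*u - 3)/(-8*u^2 + 2*u - 3)^2 + (3*u^2 - 6*u - 6)/(-8*u^2 + 2*u - 3) = (-8*u^4 + 4*u^3 - 63*u^2 - 30*u + 24)/(64*u^4 - 32*u^3 + 52*u^2 - 12*u + 9)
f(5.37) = -0.15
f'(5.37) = -0.16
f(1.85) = 0.68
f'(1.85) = -0.44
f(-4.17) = 0.68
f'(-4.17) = -0.16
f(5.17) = -0.12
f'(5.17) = -0.16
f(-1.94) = 0.27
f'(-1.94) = -0.22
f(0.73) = 1.48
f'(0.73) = -0.96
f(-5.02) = 0.82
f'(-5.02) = -0.15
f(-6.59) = 1.04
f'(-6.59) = -0.14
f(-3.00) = 0.48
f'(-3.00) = -0.18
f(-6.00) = 0.96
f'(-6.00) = -0.14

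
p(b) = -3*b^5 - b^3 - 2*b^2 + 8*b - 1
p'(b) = -15*b^4 - 3*b^2 - 4*b + 8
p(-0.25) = -3.11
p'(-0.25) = 8.75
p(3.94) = -2910.10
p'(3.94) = -3669.06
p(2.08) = -118.81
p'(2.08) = -294.07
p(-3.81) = 2403.29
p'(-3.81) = -3181.07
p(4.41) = -5094.35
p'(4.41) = -5741.41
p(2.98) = -726.41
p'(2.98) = -1213.48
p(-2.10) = 105.16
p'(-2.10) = -288.55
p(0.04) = -0.68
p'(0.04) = 7.84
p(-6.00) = 23423.00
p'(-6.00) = -19516.00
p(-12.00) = 747839.00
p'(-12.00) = -311416.00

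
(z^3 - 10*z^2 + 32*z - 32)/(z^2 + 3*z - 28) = (z^2 - 6*z + 8)/(z + 7)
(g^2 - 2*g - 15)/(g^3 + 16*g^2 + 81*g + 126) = (g - 5)/(g^2 + 13*g + 42)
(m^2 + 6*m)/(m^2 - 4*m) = (m + 6)/(m - 4)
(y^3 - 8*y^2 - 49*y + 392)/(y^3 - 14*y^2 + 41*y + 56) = (y + 7)/(y + 1)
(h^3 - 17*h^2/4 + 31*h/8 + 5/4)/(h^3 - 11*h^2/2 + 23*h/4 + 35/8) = (4*h^2 - 7*h - 2)/(4*h^2 - 12*h - 7)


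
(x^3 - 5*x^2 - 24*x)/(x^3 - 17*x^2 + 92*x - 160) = x*(x + 3)/(x^2 - 9*x + 20)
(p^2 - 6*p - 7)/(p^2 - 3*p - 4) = (p - 7)/(p - 4)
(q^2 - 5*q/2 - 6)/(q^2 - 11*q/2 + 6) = (2*q + 3)/(2*q - 3)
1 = 1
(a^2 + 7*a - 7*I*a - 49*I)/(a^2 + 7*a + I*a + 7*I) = (a - 7*I)/(a + I)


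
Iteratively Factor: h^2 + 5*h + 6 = (h + 2)*(h + 3)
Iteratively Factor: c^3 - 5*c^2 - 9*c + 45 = (c - 5)*(c^2 - 9) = (c - 5)*(c + 3)*(c - 3)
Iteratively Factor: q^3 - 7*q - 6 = (q - 3)*(q^2 + 3*q + 2) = (q - 3)*(q + 1)*(q + 2)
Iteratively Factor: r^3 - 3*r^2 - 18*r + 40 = (r - 5)*(r^2 + 2*r - 8) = (r - 5)*(r + 4)*(r - 2)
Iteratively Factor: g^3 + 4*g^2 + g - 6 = (g - 1)*(g^2 + 5*g + 6) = (g - 1)*(g + 3)*(g + 2)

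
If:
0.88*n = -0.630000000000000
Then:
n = -0.72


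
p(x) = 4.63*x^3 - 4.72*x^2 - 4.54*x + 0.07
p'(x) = 13.89*x^2 - 9.44*x - 4.54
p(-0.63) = -0.10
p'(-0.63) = 6.92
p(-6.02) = -1153.77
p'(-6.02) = 555.67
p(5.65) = 658.82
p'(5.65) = 385.53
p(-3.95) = -340.99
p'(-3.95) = 249.47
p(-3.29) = -200.96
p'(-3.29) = 176.86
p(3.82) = 171.94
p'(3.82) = 162.09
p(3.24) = 93.29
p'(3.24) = 110.69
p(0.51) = -2.86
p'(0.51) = -5.74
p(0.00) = 0.07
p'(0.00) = -4.54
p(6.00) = 802.99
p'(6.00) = 438.86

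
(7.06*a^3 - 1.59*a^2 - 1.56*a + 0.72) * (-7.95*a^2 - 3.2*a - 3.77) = -56.127*a^5 - 9.9515*a^4 - 9.1262*a^3 + 5.2623*a^2 + 3.5772*a - 2.7144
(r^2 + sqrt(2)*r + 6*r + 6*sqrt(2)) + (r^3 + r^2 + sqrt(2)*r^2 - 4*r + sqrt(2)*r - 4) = r^3 + sqrt(2)*r^2 + 2*r^2 + 2*r + 2*sqrt(2)*r - 4 + 6*sqrt(2)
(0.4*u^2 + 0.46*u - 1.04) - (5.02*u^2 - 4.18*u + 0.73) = -4.62*u^2 + 4.64*u - 1.77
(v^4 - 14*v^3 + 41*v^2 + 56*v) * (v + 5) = v^5 - 9*v^4 - 29*v^3 + 261*v^2 + 280*v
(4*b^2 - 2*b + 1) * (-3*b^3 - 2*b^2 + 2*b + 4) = -12*b^5 - 2*b^4 + 9*b^3 + 10*b^2 - 6*b + 4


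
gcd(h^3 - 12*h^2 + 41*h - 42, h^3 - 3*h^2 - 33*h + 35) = h - 7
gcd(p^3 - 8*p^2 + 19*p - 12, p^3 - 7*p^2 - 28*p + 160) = p - 4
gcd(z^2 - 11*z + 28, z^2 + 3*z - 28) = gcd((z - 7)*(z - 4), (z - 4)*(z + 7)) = z - 4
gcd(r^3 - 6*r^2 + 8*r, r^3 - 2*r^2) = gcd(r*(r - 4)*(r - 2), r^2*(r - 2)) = r^2 - 2*r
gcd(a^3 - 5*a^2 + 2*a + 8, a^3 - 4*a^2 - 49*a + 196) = a - 4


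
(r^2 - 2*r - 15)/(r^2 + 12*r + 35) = (r^2 - 2*r - 15)/(r^2 + 12*r + 35)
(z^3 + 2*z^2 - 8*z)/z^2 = z + 2 - 8/z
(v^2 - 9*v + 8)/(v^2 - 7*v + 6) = (v - 8)/(v - 6)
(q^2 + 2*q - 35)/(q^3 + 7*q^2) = (q - 5)/q^2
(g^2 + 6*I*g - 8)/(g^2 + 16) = (g + 2*I)/(g - 4*I)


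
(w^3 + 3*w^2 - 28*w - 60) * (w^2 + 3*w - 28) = w^5 + 6*w^4 - 47*w^3 - 228*w^2 + 604*w + 1680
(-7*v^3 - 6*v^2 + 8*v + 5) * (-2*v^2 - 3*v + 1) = 14*v^5 + 33*v^4 - 5*v^3 - 40*v^2 - 7*v + 5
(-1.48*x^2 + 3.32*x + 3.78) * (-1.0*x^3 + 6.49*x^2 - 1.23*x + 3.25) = 1.48*x^5 - 12.9252*x^4 + 19.5872*x^3 + 15.6386*x^2 + 6.1406*x + 12.285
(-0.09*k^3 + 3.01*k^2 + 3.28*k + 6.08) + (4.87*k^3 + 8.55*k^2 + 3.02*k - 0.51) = 4.78*k^3 + 11.56*k^2 + 6.3*k + 5.57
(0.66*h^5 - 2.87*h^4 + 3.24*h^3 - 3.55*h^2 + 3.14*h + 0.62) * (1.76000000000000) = 1.1616*h^5 - 5.0512*h^4 + 5.7024*h^3 - 6.248*h^2 + 5.5264*h + 1.0912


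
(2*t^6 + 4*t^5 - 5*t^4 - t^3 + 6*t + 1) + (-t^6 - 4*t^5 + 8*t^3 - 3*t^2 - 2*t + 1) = t^6 - 5*t^4 + 7*t^3 - 3*t^2 + 4*t + 2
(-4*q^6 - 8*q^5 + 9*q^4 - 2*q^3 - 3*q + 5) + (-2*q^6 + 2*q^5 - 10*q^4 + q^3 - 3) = -6*q^6 - 6*q^5 - q^4 - q^3 - 3*q + 2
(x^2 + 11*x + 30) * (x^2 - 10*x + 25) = x^4 + x^3 - 55*x^2 - 25*x + 750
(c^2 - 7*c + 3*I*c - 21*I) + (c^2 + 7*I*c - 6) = 2*c^2 - 7*c + 10*I*c - 6 - 21*I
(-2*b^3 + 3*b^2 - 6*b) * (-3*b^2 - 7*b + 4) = 6*b^5 + 5*b^4 - 11*b^3 + 54*b^2 - 24*b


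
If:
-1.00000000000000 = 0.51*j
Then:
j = -1.96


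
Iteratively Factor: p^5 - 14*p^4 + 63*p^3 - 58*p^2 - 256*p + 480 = (p - 4)*(p^4 - 10*p^3 + 23*p^2 + 34*p - 120) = (p - 4)*(p - 3)*(p^3 - 7*p^2 + 2*p + 40) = (p - 5)*(p - 4)*(p - 3)*(p^2 - 2*p - 8) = (p - 5)*(p - 4)^2*(p - 3)*(p + 2)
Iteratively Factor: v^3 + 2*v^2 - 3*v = (v - 1)*(v^2 + 3*v) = v*(v - 1)*(v + 3)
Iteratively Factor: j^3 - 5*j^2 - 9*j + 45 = (j - 3)*(j^2 - 2*j - 15) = (j - 5)*(j - 3)*(j + 3)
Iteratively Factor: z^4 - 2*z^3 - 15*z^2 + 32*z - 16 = (z - 1)*(z^3 - z^2 - 16*z + 16) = (z - 4)*(z - 1)*(z^2 + 3*z - 4) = (z - 4)*(z - 1)^2*(z + 4)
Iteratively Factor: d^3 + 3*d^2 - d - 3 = (d - 1)*(d^2 + 4*d + 3) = (d - 1)*(d + 3)*(d + 1)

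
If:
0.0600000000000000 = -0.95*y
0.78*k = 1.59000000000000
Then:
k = 2.04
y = -0.06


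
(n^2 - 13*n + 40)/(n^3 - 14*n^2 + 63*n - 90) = (n - 8)/(n^2 - 9*n + 18)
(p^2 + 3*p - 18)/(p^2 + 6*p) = (p - 3)/p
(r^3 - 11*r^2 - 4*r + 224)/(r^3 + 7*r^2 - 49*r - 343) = (r^2 - 4*r - 32)/(r^2 + 14*r + 49)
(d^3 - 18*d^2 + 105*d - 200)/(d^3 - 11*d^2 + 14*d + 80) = (d - 5)/(d + 2)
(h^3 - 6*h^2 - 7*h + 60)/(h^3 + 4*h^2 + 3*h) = (h^2 - 9*h + 20)/(h*(h + 1))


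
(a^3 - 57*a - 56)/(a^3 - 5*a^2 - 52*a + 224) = (a + 1)/(a - 4)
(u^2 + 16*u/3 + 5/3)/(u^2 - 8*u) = (3*u^2 + 16*u + 5)/(3*u*(u - 8))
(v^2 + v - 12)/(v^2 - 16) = (v - 3)/(v - 4)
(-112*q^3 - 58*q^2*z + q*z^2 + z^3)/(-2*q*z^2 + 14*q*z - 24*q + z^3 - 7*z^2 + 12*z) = (112*q^3 + 58*q^2*z - q*z^2 - z^3)/(2*q*z^2 - 14*q*z + 24*q - z^3 + 7*z^2 - 12*z)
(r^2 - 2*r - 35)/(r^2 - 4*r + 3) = (r^2 - 2*r - 35)/(r^2 - 4*r + 3)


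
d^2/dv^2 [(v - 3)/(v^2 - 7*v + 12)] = 2/(v^3 - 12*v^2 + 48*v - 64)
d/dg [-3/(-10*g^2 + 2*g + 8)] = 3*(1 - 10*g)/(2*(-5*g^2 + g + 4)^2)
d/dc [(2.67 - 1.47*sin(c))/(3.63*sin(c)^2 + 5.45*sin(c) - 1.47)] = (5.3361*sin(c)^2 - 19.3842*sin(c) - 12.3906)*cos(c)/(13.1769*sin(c)^4 + 39.567*sin(c)^3 + 19.0303*sin(c)^2 - 16.023*sin(c) + 2.1609)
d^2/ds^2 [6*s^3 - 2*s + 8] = 36*s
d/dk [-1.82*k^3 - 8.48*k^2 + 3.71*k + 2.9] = -5.46*k^2 - 16.96*k + 3.71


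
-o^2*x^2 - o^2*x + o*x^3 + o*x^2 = x*(-o + x)*(o*x + o)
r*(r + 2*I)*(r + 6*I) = r^3 + 8*I*r^2 - 12*r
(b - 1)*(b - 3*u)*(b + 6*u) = b^3 + 3*b^2*u - b^2 - 18*b*u^2 - 3*b*u + 18*u^2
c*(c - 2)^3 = c^4 - 6*c^3 + 12*c^2 - 8*c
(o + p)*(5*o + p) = 5*o^2 + 6*o*p + p^2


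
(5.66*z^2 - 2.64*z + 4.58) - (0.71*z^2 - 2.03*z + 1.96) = 4.95*z^2 - 0.61*z + 2.62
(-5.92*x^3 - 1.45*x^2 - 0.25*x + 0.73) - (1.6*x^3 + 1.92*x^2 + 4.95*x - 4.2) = -7.52*x^3 - 3.37*x^2 - 5.2*x + 4.93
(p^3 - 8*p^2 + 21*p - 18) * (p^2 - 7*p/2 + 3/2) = p^5 - 23*p^4/2 + 101*p^3/2 - 207*p^2/2 + 189*p/2 - 27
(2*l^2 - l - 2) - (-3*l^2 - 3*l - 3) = 5*l^2 + 2*l + 1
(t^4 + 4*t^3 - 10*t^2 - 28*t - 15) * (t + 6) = t^5 + 10*t^4 + 14*t^3 - 88*t^2 - 183*t - 90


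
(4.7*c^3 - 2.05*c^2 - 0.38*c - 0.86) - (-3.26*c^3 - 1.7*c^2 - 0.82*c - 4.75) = 7.96*c^3 - 0.35*c^2 + 0.44*c + 3.89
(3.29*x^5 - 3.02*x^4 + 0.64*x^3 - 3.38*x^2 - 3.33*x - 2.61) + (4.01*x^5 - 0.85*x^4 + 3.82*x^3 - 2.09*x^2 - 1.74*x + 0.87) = 7.3*x^5 - 3.87*x^4 + 4.46*x^3 - 5.47*x^2 - 5.07*x - 1.74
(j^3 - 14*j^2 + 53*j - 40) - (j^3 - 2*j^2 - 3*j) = -12*j^2 + 56*j - 40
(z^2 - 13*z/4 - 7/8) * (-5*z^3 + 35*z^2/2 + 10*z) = -5*z^5 + 135*z^4/4 - 85*z^3/2 - 765*z^2/16 - 35*z/4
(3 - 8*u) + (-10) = -8*u - 7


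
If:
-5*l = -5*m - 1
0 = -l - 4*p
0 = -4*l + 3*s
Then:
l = 3*s/4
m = 3*s/4 - 1/5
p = -3*s/16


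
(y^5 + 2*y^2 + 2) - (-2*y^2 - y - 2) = y^5 + 4*y^2 + y + 4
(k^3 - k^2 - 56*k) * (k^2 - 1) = k^5 - k^4 - 57*k^3 + k^2 + 56*k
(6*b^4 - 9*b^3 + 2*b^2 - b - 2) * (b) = 6*b^5 - 9*b^4 + 2*b^3 - b^2 - 2*b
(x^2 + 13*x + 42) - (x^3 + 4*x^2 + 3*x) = -x^3 - 3*x^2 + 10*x + 42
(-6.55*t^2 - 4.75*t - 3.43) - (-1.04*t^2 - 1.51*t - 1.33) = -5.51*t^2 - 3.24*t - 2.1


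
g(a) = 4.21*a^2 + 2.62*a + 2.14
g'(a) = 8.42*a + 2.62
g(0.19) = 2.79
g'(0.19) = 4.22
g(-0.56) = 1.99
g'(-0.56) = -2.10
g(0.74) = 6.38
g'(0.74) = 8.85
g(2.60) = 37.41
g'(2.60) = 24.51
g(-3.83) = 53.86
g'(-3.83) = -29.63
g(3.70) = 69.47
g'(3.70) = 33.77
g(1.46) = 14.94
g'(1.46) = 14.91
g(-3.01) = 32.40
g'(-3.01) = -22.72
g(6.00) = 169.42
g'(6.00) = 53.14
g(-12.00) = 576.94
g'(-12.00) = -98.42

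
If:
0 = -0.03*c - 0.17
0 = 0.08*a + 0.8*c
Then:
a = 56.67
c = -5.67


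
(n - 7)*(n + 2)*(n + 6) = n^3 + n^2 - 44*n - 84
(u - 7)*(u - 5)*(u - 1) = u^3 - 13*u^2 + 47*u - 35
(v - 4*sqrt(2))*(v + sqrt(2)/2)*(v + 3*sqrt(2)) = v^3 - sqrt(2)*v^2/2 - 25*v - 12*sqrt(2)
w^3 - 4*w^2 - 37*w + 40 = (w - 8)*(w - 1)*(w + 5)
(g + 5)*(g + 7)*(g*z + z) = g^3*z + 13*g^2*z + 47*g*z + 35*z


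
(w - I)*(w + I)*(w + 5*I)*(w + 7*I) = w^4 + 12*I*w^3 - 34*w^2 + 12*I*w - 35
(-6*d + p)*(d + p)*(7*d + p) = -42*d^3 - 41*d^2*p + 2*d*p^2 + p^3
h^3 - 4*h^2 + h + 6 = (h - 3)*(h - 2)*(h + 1)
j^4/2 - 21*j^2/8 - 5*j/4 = j*(j/2 + 1/4)*(j - 5/2)*(j + 2)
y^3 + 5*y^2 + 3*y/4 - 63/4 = (y - 3/2)*(y + 3)*(y + 7/2)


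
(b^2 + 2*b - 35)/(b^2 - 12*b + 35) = (b + 7)/(b - 7)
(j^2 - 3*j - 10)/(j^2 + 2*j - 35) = (j + 2)/(j + 7)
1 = 1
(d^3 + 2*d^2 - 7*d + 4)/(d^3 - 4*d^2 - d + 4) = (d^2 + 3*d - 4)/(d^2 - 3*d - 4)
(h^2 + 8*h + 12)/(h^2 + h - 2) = (h + 6)/(h - 1)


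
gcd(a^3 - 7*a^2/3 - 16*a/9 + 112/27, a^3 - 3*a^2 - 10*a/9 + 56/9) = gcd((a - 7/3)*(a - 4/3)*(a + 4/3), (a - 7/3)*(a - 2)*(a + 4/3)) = a^2 - a - 28/9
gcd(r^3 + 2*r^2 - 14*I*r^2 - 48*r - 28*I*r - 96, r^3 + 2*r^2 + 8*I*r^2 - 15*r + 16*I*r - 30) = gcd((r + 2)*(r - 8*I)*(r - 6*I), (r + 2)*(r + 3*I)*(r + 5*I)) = r + 2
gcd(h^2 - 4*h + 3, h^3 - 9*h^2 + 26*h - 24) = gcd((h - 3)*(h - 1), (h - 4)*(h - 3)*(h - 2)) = h - 3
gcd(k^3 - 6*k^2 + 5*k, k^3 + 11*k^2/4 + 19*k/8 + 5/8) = 1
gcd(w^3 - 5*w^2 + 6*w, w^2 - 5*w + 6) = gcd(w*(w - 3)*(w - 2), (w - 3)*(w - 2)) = w^2 - 5*w + 6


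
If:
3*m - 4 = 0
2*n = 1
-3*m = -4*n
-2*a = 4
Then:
No Solution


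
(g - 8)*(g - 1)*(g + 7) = g^3 - 2*g^2 - 55*g + 56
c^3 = c^3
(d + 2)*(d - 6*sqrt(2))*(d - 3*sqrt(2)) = d^3 - 9*sqrt(2)*d^2 + 2*d^2 - 18*sqrt(2)*d + 36*d + 72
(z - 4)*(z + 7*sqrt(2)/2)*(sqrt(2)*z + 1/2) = sqrt(2)*z^3 - 4*sqrt(2)*z^2 + 15*z^2/2 - 30*z + 7*sqrt(2)*z/4 - 7*sqrt(2)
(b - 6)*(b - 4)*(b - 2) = b^3 - 12*b^2 + 44*b - 48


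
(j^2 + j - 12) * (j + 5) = j^3 + 6*j^2 - 7*j - 60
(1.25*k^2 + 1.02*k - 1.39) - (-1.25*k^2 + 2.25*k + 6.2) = 2.5*k^2 - 1.23*k - 7.59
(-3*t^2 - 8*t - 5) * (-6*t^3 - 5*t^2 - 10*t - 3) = 18*t^5 + 63*t^4 + 100*t^3 + 114*t^2 + 74*t + 15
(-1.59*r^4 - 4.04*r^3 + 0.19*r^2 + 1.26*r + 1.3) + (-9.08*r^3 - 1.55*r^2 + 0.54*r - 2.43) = -1.59*r^4 - 13.12*r^3 - 1.36*r^2 + 1.8*r - 1.13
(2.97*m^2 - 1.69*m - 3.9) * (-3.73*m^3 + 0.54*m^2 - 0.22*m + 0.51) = -11.0781*m^5 + 7.9075*m^4 + 12.981*m^3 - 0.2195*m^2 - 0.00390000000000001*m - 1.989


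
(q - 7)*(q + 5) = q^2 - 2*q - 35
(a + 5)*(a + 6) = a^2 + 11*a + 30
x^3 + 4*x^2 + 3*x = x*(x + 1)*(x + 3)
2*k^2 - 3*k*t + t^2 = (-2*k + t)*(-k + t)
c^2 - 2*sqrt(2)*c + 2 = (c - sqrt(2))^2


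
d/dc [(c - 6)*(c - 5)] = 2*c - 11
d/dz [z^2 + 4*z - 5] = 2*z + 4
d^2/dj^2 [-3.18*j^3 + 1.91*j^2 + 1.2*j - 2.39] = 3.82 - 19.08*j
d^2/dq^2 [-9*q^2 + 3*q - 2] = -18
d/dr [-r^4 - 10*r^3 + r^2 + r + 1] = -4*r^3 - 30*r^2 + 2*r + 1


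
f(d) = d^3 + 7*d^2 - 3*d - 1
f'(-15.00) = 462.00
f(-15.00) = -1756.00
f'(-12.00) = 261.00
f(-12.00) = -685.00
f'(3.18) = 71.86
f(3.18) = 92.40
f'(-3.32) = -16.41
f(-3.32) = 49.52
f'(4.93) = 138.93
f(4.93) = 274.17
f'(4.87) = 136.33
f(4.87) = 265.91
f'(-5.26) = 6.36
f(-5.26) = 62.92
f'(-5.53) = 11.32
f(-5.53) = 60.54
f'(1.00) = 14.00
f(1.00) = 4.00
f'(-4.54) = -4.73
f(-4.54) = 63.32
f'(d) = 3*d^2 + 14*d - 3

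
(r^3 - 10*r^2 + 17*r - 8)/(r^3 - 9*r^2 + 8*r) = (r - 1)/r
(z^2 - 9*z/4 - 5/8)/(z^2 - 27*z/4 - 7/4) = (z - 5/2)/(z - 7)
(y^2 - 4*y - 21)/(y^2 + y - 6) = (y - 7)/(y - 2)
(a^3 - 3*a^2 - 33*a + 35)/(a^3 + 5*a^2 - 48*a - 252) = (a^2 + 4*a - 5)/(a^2 + 12*a + 36)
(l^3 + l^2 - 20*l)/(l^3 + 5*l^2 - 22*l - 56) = l*(l + 5)/(l^2 + 9*l + 14)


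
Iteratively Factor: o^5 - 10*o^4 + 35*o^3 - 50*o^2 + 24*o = (o - 2)*(o^4 - 8*o^3 + 19*o^2 - 12*o) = o*(o - 2)*(o^3 - 8*o^2 + 19*o - 12) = o*(o - 3)*(o - 2)*(o^2 - 5*o + 4) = o*(o - 3)*(o - 2)*(o - 1)*(o - 4)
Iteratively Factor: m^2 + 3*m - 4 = (m - 1)*(m + 4)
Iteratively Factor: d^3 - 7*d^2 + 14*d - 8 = (d - 1)*(d^2 - 6*d + 8) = (d - 2)*(d - 1)*(d - 4)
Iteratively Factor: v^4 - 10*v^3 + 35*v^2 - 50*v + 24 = (v - 4)*(v^3 - 6*v^2 + 11*v - 6) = (v - 4)*(v - 2)*(v^2 - 4*v + 3) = (v - 4)*(v - 3)*(v - 2)*(v - 1)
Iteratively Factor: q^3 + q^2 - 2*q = (q + 2)*(q^2 - q) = (q - 1)*(q + 2)*(q)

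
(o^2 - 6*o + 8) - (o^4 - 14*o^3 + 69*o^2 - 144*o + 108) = -o^4 + 14*o^3 - 68*o^2 + 138*o - 100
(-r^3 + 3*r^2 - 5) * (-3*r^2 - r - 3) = 3*r^5 - 8*r^4 + 6*r^2 + 5*r + 15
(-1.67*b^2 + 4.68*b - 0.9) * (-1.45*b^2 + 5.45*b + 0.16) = 2.4215*b^4 - 15.8875*b^3 + 26.5438*b^2 - 4.1562*b - 0.144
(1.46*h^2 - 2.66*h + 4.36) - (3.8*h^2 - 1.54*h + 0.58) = -2.34*h^2 - 1.12*h + 3.78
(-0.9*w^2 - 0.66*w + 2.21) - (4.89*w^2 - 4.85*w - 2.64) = -5.79*w^2 + 4.19*w + 4.85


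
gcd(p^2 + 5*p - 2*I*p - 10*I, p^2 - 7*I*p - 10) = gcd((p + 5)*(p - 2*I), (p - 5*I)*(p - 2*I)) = p - 2*I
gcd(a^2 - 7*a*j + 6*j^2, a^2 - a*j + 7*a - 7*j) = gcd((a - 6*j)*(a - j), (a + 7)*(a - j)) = a - j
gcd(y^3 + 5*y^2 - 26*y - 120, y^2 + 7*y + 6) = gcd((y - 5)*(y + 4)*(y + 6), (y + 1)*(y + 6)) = y + 6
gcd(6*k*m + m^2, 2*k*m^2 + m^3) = m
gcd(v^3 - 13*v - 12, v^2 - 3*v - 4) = v^2 - 3*v - 4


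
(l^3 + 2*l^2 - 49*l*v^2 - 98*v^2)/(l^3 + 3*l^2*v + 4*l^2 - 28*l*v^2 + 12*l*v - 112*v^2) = (-l^2 + 7*l*v - 2*l + 14*v)/(-l^2 + 4*l*v - 4*l + 16*v)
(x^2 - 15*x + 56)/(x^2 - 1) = (x^2 - 15*x + 56)/(x^2 - 1)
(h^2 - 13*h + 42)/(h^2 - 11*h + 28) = (h - 6)/(h - 4)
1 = 1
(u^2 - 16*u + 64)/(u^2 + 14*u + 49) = (u^2 - 16*u + 64)/(u^2 + 14*u + 49)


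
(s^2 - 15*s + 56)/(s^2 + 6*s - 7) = (s^2 - 15*s + 56)/(s^2 + 6*s - 7)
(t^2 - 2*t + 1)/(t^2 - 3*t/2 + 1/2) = 2*(t - 1)/(2*t - 1)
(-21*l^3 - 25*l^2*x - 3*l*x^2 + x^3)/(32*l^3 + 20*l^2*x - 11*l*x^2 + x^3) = (-21*l^2 - 4*l*x + x^2)/(32*l^2 - 12*l*x + x^2)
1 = 1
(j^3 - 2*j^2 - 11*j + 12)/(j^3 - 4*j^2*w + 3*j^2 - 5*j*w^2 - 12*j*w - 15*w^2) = (-j^2 + 5*j - 4)/(-j^2 + 4*j*w + 5*w^2)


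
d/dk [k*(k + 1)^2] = (k + 1)*(3*k + 1)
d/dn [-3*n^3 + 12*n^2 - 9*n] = -9*n^2 + 24*n - 9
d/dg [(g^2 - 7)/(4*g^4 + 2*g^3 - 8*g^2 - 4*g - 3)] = 2*(-4*g^5 - g^4 + 56*g^3 + 19*g^2 - 59*g - 14)/(16*g^8 + 16*g^7 - 60*g^6 - 64*g^5 + 24*g^4 + 52*g^3 + 64*g^2 + 24*g + 9)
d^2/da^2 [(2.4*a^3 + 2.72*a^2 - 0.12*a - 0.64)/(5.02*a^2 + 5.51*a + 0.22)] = (5.6843418860808e-14*a^5 - 16.0922239999999*a^3 - 97.3376639999999*a^2 - 104.72304*a - 36.893072)/(126.506008*a^6 + 416.562612*a^5 + 473.85537*a^4 + 203.795615*a^3 + 20.76657*a^2 + 0.800052*a + 0.010648)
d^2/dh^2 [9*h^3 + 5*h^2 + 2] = 54*h + 10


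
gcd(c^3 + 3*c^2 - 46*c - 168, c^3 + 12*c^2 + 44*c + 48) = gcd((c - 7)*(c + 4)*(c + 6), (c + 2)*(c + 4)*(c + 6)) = c^2 + 10*c + 24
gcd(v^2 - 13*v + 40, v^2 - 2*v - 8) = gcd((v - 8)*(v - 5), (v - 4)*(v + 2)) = 1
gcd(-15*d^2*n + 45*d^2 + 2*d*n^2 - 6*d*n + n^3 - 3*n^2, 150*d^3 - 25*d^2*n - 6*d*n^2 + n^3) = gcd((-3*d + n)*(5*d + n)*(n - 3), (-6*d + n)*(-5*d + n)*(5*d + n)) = 5*d + n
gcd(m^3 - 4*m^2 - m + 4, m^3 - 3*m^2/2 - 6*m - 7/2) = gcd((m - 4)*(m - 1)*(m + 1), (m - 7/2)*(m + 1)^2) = m + 1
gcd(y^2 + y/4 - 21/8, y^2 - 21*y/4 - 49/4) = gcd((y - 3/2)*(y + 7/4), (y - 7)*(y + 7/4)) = y + 7/4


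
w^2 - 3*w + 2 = (w - 2)*(w - 1)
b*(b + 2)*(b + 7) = b^3 + 9*b^2 + 14*b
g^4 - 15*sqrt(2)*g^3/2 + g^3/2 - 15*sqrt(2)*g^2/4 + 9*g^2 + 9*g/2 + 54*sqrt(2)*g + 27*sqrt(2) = (g + 1/2)*(g - 6*sqrt(2))*(g - 3*sqrt(2))*(g + 3*sqrt(2)/2)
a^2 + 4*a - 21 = (a - 3)*(a + 7)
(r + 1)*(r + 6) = r^2 + 7*r + 6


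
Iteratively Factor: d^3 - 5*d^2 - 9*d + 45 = (d - 3)*(d^2 - 2*d - 15) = (d - 3)*(d + 3)*(d - 5)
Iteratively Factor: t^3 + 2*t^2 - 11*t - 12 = (t + 1)*(t^2 + t - 12) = (t - 3)*(t + 1)*(t + 4)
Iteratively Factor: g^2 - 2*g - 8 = (g + 2)*(g - 4)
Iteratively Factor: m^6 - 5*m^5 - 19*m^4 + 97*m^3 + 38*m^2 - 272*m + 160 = (m + 4)*(m^5 - 9*m^4 + 17*m^3 + 29*m^2 - 78*m + 40) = (m + 2)*(m + 4)*(m^4 - 11*m^3 + 39*m^2 - 49*m + 20) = (m - 5)*(m + 2)*(m + 4)*(m^3 - 6*m^2 + 9*m - 4) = (m - 5)*(m - 1)*(m + 2)*(m + 4)*(m^2 - 5*m + 4) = (m - 5)*(m - 4)*(m - 1)*(m + 2)*(m + 4)*(m - 1)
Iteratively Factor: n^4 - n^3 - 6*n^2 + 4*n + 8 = (n - 2)*(n^3 + n^2 - 4*n - 4) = (n - 2)*(n + 1)*(n^2 - 4) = (n - 2)^2*(n + 1)*(n + 2)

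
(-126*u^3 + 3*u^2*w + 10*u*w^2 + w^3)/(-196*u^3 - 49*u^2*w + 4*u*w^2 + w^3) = (18*u^2 - 3*u*w - w^2)/(28*u^2 + 3*u*w - w^2)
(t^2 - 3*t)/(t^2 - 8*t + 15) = t/(t - 5)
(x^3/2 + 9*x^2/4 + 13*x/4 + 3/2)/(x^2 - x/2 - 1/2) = (2*x^3 + 9*x^2 + 13*x + 6)/(2*(2*x^2 - x - 1))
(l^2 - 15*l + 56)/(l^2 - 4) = (l^2 - 15*l + 56)/(l^2 - 4)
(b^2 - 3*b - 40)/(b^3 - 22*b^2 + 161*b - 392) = (b + 5)/(b^2 - 14*b + 49)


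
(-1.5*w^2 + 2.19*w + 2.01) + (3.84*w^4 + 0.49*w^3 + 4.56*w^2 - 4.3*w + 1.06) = 3.84*w^4 + 0.49*w^3 + 3.06*w^2 - 2.11*w + 3.07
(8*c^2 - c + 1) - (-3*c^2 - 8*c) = 11*c^2 + 7*c + 1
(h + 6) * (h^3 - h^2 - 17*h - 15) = h^4 + 5*h^3 - 23*h^2 - 117*h - 90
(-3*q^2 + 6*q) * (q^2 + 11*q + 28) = -3*q^4 - 27*q^3 - 18*q^2 + 168*q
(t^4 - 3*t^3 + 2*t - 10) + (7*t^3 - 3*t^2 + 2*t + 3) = t^4 + 4*t^3 - 3*t^2 + 4*t - 7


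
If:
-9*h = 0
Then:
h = 0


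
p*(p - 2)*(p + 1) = p^3 - p^2 - 2*p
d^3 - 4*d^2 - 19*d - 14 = (d - 7)*(d + 1)*(d + 2)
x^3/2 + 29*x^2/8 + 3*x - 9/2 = (x/2 + 1)*(x - 3/4)*(x + 6)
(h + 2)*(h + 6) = h^2 + 8*h + 12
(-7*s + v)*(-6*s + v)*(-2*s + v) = -84*s^3 + 68*s^2*v - 15*s*v^2 + v^3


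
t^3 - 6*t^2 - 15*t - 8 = (t - 8)*(t + 1)^2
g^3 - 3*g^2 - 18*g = g*(g - 6)*(g + 3)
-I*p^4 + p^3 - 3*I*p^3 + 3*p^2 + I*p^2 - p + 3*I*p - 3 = (p - 1)*(p + 3)*(p + I)*(-I*p - I)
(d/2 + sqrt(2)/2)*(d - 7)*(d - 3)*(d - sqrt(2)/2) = d^4/2 - 5*d^3 + sqrt(2)*d^3/4 - 5*sqrt(2)*d^2/2 + 10*d^2 + 5*d + 21*sqrt(2)*d/4 - 21/2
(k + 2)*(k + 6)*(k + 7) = k^3 + 15*k^2 + 68*k + 84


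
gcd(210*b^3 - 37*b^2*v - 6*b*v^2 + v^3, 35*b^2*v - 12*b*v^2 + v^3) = 35*b^2 - 12*b*v + v^2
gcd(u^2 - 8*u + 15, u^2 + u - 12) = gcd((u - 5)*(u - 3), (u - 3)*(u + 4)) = u - 3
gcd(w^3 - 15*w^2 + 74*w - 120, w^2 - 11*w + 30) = w^2 - 11*w + 30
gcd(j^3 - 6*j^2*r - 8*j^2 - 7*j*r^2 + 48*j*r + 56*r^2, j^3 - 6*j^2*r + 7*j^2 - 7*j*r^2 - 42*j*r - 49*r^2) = -j^2 + 6*j*r + 7*r^2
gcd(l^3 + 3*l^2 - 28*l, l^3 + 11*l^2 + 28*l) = l^2 + 7*l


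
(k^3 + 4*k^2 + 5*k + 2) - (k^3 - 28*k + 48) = 4*k^2 + 33*k - 46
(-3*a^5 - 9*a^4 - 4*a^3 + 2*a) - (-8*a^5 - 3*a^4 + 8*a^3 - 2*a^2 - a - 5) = 5*a^5 - 6*a^4 - 12*a^3 + 2*a^2 + 3*a + 5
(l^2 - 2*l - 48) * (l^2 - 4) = l^4 - 2*l^3 - 52*l^2 + 8*l + 192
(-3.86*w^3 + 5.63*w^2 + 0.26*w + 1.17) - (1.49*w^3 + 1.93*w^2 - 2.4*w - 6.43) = -5.35*w^3 + 3.7*w^2 + 2.66*w + 7.6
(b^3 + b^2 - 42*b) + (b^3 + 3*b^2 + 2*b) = 2*b^3 + 4*b^2 - 40*b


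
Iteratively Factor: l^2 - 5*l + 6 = (l - 2)*(l - 3)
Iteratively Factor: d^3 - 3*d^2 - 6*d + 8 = (d - 4)*(d^2 + d - 2) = (d - 4)*(d + 2)*(d - 1)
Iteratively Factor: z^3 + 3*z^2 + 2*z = (z + 1)*(z^2 + 2*z) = z*(z + 1)*(z + 2)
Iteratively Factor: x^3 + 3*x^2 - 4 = (x + 2)*(x^2 + x - 2) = (x - 1)*(x + 2)*(x + 2)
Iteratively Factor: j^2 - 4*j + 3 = (j - 1)*(j - 3)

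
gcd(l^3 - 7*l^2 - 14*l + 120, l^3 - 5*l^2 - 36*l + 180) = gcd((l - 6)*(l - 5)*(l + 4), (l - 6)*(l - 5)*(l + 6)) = l^2 - 11*l + 30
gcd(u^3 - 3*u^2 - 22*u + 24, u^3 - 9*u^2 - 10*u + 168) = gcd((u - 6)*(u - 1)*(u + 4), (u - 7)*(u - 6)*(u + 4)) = u^2 - 2*u - 24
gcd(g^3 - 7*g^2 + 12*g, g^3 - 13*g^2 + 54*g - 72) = g^2 - 7*g + 12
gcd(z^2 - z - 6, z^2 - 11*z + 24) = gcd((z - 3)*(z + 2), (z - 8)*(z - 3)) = z - 3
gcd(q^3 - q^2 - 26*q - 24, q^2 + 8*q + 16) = q + 4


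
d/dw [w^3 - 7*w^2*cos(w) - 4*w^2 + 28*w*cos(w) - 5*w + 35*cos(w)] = 7*w^2*sin(w) + 3*w^2 - 28*w*sin(w) - 14*w*cos(w) - 8*w - 35*sin(w) + 28*cos(w) - 5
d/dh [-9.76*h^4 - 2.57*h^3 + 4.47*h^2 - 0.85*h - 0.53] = -39.04*h^3 - 7.71*h^2 + 8.94*h - 0.85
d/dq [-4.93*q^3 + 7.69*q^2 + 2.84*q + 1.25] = -14.79*q^2 + 15.38*q + 2.84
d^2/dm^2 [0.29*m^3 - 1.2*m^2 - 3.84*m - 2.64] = 1.74*m - 2.4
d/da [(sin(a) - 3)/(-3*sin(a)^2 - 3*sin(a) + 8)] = (3*sin(a)^2 - 18*sin(a) - 1)*cos(a)/(3*sin(a)^2 + 3*sin(a) - 8)^2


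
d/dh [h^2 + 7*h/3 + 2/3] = 2*h + 7/3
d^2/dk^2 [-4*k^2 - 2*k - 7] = -8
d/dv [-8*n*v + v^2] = -8*n + 2*v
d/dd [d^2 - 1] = 2*d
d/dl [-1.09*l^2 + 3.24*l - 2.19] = 3.24 - 2.18*l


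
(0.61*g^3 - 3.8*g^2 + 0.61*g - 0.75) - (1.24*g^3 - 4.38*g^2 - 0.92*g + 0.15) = -0.63*g^3 + 0.58*g^2 + 1.53*g - 0.9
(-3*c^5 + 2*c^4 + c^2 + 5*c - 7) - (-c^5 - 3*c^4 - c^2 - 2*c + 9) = -2*c^5 + 5*c^4 + 2*c^2 + 7*c - 16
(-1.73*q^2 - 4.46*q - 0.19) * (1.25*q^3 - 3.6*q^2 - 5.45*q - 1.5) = -2.1625*q^5 + 0.653*q^4 + 25.247*q^3 + 27.586*q^2 + 7.7255*q + 0.285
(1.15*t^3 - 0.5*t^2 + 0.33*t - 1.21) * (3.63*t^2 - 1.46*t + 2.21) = 4.1745*t^5 - 3.494*t^4 + 4.4694*t^3 - 5.9791*t^2 + 2.4959*t - 2.6741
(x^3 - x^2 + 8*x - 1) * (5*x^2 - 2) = 5*x^5 - 5*x^4 + 38*x^3 - 3*x^2 - 16*x + 2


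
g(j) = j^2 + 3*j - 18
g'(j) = 2*j + 3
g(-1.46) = -20.25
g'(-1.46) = 0.08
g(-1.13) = -20.11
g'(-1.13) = 0.74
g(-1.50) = -20.25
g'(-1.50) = 0.00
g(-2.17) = -19.80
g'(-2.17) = -1.34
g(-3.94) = -14.30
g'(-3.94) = -4.88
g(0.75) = -15.19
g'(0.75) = 4.50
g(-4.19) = -13.01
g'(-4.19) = -5.38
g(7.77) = 65.68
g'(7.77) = 18.54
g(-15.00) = 162.00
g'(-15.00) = -27.00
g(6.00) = 36.00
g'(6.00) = 15.00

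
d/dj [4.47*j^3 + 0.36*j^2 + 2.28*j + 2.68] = 13.41*j^2 + 0.72*j + 2.28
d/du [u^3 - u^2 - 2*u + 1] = 3*u^2 - 2*u - 2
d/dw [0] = 0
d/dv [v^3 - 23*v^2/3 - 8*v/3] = 3*v^2 - 46*v/3 - 8/3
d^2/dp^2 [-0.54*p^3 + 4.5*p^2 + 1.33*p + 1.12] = 9.0 - 3.24*p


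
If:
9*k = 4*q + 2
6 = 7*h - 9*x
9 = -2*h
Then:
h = -9/2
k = 4*q/9 + 2/9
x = -25/6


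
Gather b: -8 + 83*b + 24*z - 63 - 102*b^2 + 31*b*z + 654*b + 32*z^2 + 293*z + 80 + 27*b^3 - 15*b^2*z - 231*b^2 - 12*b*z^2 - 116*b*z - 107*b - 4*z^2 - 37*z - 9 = 27*b^3 + b^2*(-15*z - 333) + b*(-12*z^2 - 85*z + 630) + 28*z^2 + 280*z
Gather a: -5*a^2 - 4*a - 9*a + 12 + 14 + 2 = -5*a^2 - 13*a + 28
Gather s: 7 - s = 7 - s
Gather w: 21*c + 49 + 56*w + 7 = 21*c + 56*w + 56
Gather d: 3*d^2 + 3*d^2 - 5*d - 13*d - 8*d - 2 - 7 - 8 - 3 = 6*d^2 - 26*d - 20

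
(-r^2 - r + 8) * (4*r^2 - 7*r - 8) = -4*r^4 + 3*r^3 + 47*r^2 - 48*r - 64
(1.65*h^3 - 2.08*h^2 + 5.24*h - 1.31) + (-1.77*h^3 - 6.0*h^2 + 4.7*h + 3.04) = -0.12*h^3 - 8.08*h^2 + 9.94*h + 1.73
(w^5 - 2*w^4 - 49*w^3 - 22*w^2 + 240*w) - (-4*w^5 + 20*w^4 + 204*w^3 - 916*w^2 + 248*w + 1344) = 5*w^5 - 22*w^4 - 253*w^3 + 894*w^2 - 8*w - 1344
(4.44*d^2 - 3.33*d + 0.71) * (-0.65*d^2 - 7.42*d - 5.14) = -2.886*d^4 - 30.7803*d^3 + 1.4255*d^2 + 11.848*d - 3.6494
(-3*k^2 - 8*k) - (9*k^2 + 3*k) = -12*k^2 - 11*k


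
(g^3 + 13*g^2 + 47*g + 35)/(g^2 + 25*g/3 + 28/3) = 3*(g^2 + 6*g + 5)/(3*g + 4)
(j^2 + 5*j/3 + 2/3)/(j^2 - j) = (3*j^2 + 5*j + 2)/(3*j*(j - 1))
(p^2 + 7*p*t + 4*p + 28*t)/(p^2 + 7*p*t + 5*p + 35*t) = (p + 4)/(p + 5)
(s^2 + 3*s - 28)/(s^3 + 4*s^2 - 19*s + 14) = (s - 4)/(s^2 - 3*s + 2)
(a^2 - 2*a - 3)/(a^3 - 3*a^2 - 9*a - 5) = (a - 3)/(a^2 - 4*a - 5)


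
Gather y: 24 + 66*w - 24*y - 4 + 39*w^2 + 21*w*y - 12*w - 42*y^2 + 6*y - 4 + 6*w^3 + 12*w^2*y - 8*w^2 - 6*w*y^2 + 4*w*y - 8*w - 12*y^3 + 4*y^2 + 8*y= 6*w^3 + 31*w^2 + 46*w - 12*y^3 + y^2*(-6*w - 38) + y*(12*w^2 + 25*w - 10) + 16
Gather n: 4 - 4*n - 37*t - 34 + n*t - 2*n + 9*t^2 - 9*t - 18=n*(t - 6) + 9*t^2 - 46*t - 48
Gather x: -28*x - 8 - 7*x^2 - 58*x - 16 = -7*x^2 - 86*x - 24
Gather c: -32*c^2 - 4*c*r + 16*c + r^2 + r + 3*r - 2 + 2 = -32*c^2 + c*(16 - 4*r) + r^2 + 4*r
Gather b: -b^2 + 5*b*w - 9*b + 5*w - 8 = -b^2 + b*(5*w - 9) + 5*w - 8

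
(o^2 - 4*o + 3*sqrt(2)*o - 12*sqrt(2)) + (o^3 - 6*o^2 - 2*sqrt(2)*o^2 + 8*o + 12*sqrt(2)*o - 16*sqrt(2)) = o^3 - 5*o^2 - 2*sqrt(2)*o^2 + 4*o + 15*sqrt(2)*o - 28*sqrt(2)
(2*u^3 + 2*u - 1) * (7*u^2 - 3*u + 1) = 14*u^5 - 6*u^4 + 16*u^3 - 13*u^2 + 5*u - 1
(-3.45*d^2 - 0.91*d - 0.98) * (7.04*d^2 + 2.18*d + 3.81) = -24.288*d^4 - 13.9274*d^3 - 22.0275*d^2 - 5.6035*d - 3.7338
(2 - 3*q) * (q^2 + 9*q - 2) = -3*q^3 - 25*q^2 + 24*q - 4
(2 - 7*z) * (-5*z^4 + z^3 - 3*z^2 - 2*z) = 35*z^5 - 17*z^4 + 23*z^3 + 8*z^2 - 4*z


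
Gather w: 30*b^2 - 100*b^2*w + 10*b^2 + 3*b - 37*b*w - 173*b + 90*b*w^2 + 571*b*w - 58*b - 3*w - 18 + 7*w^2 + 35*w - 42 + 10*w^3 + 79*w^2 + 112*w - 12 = 40*b^2 - 228*b + 10*w^3 + w^2*(90*b + 86) + w*(-100*b^2 + 534*b + 144) - 72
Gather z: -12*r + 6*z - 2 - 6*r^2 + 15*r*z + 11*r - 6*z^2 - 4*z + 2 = -6*r^2 - r - 6*z^2 + z*(15*r + 2)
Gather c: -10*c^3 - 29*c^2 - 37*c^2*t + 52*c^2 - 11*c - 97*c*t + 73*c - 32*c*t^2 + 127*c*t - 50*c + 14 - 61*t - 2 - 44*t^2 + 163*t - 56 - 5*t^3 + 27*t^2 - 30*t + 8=-10*c^3 + c^2*(23 - 37*t) + c*(-32*t^2 + 30*t + 12) - 5*t^3 - 17*t^2 + 72*t - 36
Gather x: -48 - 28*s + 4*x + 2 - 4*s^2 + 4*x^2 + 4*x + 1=-4*s^2 - 28*s + 4*x^2 + 8*x - 45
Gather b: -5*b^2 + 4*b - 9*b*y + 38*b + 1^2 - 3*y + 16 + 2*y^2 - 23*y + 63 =-5*b^2 + b*(42 - 9*y) + 2*y^2 - 26*y + 80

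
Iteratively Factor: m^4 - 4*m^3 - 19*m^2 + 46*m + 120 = (m + 3)*(m^3 - 7*m^2 + 2*m + 40) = (m - 5)*(m + 3)*(m^2 - 2*m - 8) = (m - 5)*(m - 4)*(m + 3)*(m + 2)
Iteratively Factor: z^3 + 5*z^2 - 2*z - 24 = (z + 3)*(z^2 + 2*z - 8) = (z + 3)*(z + 4)*(z - 2)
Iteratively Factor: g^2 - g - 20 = (g - 5)*(g + 4)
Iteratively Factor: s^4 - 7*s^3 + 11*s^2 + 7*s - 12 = (s + 1)*(s^3 - 8*s^2 + 19*s - 12) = (s - 1)*(s + 1)*(s^2 - 7*s + 12) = (s - 3)*(s - 1)*(s + 1)*(s - 4)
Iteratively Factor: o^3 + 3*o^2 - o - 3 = (o + 3)*(o^2 - 1) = (o + 1)*(o + 3)*(o - 1)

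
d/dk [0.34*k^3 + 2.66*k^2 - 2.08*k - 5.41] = 1.02*k^2 + 5.32*k - 2.08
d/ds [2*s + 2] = 2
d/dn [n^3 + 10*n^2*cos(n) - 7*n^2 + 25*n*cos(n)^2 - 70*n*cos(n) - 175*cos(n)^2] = -10*n^2*sin(n) + 3*n^2 + 70*n*sin(n) - 25*n*sin(2*n) + 20*n*cos(n) - 14*n + 175*sin(2*n) + 25*cos(n)^2 - 70*cos(n)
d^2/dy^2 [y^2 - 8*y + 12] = 2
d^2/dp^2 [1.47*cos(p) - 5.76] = -1.47*cos(p)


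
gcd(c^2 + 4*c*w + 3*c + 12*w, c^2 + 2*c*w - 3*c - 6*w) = 1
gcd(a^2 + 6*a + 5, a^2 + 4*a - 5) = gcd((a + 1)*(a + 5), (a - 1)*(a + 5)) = a + 5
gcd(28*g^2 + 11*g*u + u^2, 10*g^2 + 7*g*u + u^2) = 1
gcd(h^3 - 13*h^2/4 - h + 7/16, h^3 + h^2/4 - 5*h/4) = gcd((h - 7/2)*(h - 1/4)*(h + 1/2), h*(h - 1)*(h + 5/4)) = 1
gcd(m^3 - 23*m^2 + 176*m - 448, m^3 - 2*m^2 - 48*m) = m - 8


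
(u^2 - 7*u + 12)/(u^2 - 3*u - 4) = (u - 3)/(u + 1)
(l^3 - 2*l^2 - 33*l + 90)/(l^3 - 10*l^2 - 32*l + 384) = (l^2 - 8*l + 15)/(l^2 - 16*l + 64)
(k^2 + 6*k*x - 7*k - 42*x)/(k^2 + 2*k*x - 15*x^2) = (k^2 + 6*k*x - 7*k - 42*x)/(k^2 + 2*k*x - 15*x^2)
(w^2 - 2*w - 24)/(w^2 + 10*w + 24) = (w - 6)/(w + 6)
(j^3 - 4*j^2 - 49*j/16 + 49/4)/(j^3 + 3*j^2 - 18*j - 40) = (j^2 - 49/16)/(j^2 + 7*j + 10)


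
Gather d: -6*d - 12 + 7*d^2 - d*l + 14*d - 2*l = 7*d^2 + d*(8 - l) - 2*l - 12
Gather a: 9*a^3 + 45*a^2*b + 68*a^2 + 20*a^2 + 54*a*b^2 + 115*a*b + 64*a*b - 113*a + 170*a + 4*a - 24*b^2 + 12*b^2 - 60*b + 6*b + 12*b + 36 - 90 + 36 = 9*a^3 + a^2*(45*b + 88) + a*(54*b^2 + 179*b + 61) - 12*b^2 - 42*b - 18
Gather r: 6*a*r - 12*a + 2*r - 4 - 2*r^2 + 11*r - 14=-12*a - 2*r^2 + r*(6*a + 13) - 18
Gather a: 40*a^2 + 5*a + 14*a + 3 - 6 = 40*a^2 + 19*a - 3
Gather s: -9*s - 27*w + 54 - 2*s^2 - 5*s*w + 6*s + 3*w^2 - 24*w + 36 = -2*s^2 + s*(-5*w - 3) + 3*w^2 - 51*w + 90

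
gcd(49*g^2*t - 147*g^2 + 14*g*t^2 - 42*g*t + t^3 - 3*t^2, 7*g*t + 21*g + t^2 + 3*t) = 7*g + t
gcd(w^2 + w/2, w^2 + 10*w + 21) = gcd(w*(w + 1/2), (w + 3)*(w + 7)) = 1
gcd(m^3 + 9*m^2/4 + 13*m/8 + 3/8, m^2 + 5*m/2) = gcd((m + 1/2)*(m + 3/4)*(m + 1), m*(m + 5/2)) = 1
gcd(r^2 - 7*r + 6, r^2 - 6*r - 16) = 1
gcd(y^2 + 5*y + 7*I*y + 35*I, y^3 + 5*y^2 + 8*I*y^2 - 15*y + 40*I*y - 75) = y + 5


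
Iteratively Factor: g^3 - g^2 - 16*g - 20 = (g - 5)*(g^2 + 4*g + 4) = (g - 5)*(g + 2)*(g + 2)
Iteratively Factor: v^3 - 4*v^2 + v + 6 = (v - 2)*(v^2 - 2*v - 3) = (v - 3)*(v - 2)*(v + 1)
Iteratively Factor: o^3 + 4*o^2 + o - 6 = (o - 1)*(o^2 + 5*o + 6) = (o - 1)*(o + 2)*(o + 3)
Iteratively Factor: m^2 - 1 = (m - 1)*(m + 1)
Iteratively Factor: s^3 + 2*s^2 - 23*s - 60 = (s + 4)*(s^2 - 2*s - 15) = (s + 3)*(s + 4)*(s - 5)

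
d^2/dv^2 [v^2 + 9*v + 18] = 2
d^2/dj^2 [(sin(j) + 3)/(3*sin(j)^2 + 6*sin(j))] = (-sin(j)^2 - 10*sin(j) - 16 + 6/sin(j) + 36/sin(j)^2 + 24/sin(j)^3)/(3*(sin(j) + 2)^3)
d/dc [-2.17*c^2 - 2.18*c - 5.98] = -4.34*c - 2.18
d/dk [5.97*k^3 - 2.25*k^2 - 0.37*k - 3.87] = 17.91*k^2 - 4.5*k - 0.37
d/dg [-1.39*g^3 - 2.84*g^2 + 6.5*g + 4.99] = -4.17*g^2 - 5.68*g + 6.5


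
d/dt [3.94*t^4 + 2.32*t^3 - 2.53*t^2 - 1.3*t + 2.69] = 15.76*t^3 + 6.96*t^2 - 5.06*t - 1.3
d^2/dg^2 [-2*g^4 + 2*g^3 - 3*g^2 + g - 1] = -24*g^2 + 12*g - 6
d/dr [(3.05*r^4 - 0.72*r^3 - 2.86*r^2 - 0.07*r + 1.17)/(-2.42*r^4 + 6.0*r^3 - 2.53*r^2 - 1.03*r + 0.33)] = (16.5576*r^6 - 29.2754*r^5 + 9.0489*r^4 + 17.6748*r^3 - 19.0041*r^2 + 4.0326*r + 1.182)/(5.8564*r^8 - 29.04*r^7 + 48.2452*r^6 - 25.3748*r^5 - 7.5563*r^4 + 9.1718*r^3 - 0.6089*r^2 - 0.6798*r + 0.1089)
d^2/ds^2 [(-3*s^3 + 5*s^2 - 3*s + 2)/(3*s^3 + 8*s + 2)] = 2*(45*s^6 + 135*s^5 - 144*s^4 - 330*s^3 + 108*s^2 - 72*s + 196)/(27*s^9 + 216*s^7 + 54*s^6 + 576*s^5 + 288*s^4 + 548*s^3 + 384*s^2 + 96*s + 8)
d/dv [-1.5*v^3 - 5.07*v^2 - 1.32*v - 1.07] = -4.5*v^2 - 10.14*v - 1.32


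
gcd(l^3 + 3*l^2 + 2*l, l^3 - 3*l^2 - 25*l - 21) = l + 1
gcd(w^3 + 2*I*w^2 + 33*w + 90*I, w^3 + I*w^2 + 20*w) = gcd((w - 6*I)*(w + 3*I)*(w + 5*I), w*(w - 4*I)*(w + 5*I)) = w + 5*I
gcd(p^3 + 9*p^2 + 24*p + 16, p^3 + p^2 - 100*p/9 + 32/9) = p + 4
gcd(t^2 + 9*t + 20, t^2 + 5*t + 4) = t + 4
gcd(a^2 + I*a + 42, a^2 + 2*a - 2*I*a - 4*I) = 1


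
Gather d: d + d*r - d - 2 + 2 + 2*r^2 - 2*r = d*r + 2*r^2 - 2*r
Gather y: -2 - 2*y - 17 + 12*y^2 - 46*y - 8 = 12*y^2 - 48*y - 27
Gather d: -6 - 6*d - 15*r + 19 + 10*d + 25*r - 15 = 4*d + 10*r - 2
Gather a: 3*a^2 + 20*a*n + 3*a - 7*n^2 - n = 3*a^2 + a*(20*n + 3) - 7*n^2 - n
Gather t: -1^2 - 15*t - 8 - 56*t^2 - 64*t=-56*t^2 - 79*t - 9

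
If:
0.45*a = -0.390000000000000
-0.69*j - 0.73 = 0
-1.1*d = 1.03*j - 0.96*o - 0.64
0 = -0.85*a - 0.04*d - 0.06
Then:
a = -0.87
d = 16.92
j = -1.06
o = 17.58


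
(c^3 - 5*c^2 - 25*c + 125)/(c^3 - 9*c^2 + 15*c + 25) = (c + 5)/(c + 1)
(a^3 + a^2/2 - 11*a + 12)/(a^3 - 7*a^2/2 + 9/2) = (a^2 + 2*a - 8)/(a^2 - 2*a - 3)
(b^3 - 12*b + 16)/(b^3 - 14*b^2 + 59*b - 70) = (b^2 + 2*b - 8)/(b^2 - 12*b + 35)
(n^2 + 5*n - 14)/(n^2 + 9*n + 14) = (n - 2)/(n + 2)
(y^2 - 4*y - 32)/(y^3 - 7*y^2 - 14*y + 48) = (y + 4)/(y^2 + y - 6)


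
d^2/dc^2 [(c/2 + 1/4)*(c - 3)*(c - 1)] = 3*c - 7/2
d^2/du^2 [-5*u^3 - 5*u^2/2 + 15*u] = -30*u - 5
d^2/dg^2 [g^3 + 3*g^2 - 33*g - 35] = 6*g + 6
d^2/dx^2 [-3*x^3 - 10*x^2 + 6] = -18*x - 20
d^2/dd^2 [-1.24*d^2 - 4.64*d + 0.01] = -2.48000000000000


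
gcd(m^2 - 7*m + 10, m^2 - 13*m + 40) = m - 5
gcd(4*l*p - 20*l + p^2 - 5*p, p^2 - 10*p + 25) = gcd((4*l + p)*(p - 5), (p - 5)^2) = p - 5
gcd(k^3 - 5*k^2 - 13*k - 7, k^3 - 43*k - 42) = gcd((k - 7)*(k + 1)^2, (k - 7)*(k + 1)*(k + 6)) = k^2 - 6*k - 7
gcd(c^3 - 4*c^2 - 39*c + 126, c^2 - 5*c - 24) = 1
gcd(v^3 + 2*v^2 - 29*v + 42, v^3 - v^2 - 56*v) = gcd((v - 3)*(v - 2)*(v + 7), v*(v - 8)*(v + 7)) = v + 7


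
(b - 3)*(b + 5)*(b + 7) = b^3 + 9*b^2 - b - 105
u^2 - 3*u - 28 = (u - 7)*(u + 4)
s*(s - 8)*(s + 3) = s^3 - 5*s^2 - 24*s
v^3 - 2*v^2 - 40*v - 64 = (v - 8)*(v + 2)*(v + 4)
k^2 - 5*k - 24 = (k - 8)*(k + 3)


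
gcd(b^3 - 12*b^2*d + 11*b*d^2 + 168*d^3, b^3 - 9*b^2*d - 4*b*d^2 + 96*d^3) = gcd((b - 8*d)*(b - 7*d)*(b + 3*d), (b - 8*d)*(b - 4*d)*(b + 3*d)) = b^2 - 5*b*d - 24*d^2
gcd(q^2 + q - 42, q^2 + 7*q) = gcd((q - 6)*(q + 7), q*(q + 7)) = q + 7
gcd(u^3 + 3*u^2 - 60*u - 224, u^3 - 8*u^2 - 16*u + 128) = u^2 - 4*u - 32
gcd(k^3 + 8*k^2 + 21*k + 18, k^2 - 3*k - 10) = k + 2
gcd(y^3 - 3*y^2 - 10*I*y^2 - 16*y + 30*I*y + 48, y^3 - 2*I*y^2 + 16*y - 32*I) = y - 2*I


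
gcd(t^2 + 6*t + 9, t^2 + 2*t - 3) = t + 3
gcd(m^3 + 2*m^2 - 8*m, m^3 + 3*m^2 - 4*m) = m^2 + 4*m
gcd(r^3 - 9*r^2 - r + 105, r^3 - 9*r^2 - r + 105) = r^3 - 9*r^2 - r + 105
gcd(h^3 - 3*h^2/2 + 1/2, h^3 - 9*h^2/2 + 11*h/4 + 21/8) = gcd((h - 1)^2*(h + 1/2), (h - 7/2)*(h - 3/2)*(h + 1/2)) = h + 1/2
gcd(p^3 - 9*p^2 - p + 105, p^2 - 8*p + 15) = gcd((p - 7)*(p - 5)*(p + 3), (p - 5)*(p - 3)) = p - 5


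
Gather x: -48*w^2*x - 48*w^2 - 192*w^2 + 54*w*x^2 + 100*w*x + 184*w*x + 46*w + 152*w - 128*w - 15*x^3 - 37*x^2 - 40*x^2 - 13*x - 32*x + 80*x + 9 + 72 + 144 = -240*w^2 + 70*w - 15*x^3 + x^2*(54*w - 77) + x*(-48*w^2 + 284*w + 35) + 225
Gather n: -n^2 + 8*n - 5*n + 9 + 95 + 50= -n^2 + 3*n + 154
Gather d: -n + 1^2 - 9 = -n - 8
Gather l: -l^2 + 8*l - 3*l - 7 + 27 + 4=-l^2 + 5*l + 24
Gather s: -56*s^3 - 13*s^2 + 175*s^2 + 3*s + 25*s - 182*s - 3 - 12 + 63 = -56*s^3 + 162*s^2 - 154*s + 48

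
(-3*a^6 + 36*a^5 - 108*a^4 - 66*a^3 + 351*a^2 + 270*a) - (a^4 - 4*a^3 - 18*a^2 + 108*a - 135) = -3*a^6 + 36*a^5 - 109*a^4 - 62*a^3 + 369*a^2 + 162*a + 135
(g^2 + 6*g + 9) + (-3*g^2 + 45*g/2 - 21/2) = -2*g^2 + 57*g/2 - 3/2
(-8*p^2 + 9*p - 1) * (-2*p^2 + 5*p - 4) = 16*p^4 - 58*p^3 + 79*p^2 - 41*p + 4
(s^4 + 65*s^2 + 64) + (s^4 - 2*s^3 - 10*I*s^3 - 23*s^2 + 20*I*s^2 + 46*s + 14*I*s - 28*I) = 2*s^4 - 2*s^3 - 10*I*s^3 + 42*s^2 + 20*I*s^2 + 46*s + 14*I*s + 64 - 28*I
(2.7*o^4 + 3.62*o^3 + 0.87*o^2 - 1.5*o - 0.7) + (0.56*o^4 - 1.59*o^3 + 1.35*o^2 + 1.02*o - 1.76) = 3.26*o^4 + 2.03*o^3 + 2.22*o^2 - 0.48*o - 2.46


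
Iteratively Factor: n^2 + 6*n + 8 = (n + 4)*(n + 2)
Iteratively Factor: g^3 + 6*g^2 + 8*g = (g + 4)*(g^2 + 2*g) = (g + 2)*(g + 4)*(g)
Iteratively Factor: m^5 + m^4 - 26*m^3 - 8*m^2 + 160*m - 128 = (m - 4)*(m^4 + 5*m^3 - 6*m^2 - 32*m + 32) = (m - 4)*(m + 4)*(m^3 + m^2 - 10*m + 8) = (m - 4)*(m - 1)*(m + 4)*(m^2 + 2*m - 8) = (m - 4)*(m - 1)*(m + 4)^2*(m - 2)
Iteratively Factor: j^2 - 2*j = (j)*(j - 2)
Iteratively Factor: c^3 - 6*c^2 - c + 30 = (c - 5)*(c^2 - c - 6) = (c - 5)*(c - 3)*(c + 2)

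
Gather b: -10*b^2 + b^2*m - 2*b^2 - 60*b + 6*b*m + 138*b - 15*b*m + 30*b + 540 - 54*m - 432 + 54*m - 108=b^2*(m - 12) + b*(108 - 9*m)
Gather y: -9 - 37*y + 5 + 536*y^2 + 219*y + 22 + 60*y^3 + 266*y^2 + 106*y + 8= 60*y^3 + 802*y^2 + 288*y + 26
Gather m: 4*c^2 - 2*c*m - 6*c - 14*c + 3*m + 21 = 4*c^2 - 20*c + m*(3 - 2*c) + 21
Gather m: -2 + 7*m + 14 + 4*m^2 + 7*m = 4*m^2 + 14*m + 12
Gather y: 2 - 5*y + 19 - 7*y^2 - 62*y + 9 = -7*y^2 - 67*y + 30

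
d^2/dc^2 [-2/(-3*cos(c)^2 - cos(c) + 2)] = 2*(-36*sin(c)^4 + 43*sin(c)^2 + 37*cos(c)/4 - 9*cos(3*c)/4 + 7)/((cos(c) + 1)^3*(3*cos(c) - 2)^3)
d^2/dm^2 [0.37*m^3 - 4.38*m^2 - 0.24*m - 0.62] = 2.22*m - 8.76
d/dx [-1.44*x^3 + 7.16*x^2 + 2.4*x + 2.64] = -4.32*x^2 + 14.32*x + 2.4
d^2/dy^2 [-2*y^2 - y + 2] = -4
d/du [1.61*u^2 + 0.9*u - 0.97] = 3.22*u + 0.9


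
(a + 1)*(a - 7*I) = a^2 + a - 7*I*a - 7*I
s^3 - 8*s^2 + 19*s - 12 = (s - 4)*(s - 3)*(s - 1)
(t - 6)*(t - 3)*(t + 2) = t^3 - 7*t^2 + 36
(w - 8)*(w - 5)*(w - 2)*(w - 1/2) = w^4 - 31*w^3/2 + 147*w^2/2 - 113*w + 40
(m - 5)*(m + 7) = m^2 + 2*m - 35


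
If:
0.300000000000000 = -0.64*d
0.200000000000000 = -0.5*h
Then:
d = -0.47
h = -0.40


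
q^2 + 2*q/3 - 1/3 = (q - 1/3)*(q + 1)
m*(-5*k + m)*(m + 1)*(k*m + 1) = -5*k^2*m^3 - 5*k^2*m^2 + k*m^4 + k*m^3 - 5*k*m^2 - 5*k*m + m^3 + m^2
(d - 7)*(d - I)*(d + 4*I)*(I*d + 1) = I*d^4 - 2*d^3 - 7*I*d^3 + 14*d^2 + 7*I*d^2 + 4*d - 49*I*d - 28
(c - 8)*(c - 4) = c^2 - 12*c + 32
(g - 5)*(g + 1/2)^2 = g^3 - 4*g^2 - 19*g/4 - 5/4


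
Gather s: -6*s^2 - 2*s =-6*s^2 - 2*s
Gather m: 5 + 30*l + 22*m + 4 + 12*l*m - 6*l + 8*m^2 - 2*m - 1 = 24*l + 8*m^2 + m*(12*l + 20) + 8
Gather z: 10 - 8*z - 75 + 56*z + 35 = 48*z - 30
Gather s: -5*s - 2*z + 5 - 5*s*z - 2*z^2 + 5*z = s*(-5*z - 5) - 2*z^2 + 3*z + 5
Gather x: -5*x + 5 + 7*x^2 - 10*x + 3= 7*x^2 - 15*x + 8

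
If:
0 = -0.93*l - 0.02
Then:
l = -0.02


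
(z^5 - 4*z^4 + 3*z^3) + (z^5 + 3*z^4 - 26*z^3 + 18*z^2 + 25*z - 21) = 2*z^5 - z^4 - 23*z^3 + 18*z^2 + 25*z - 21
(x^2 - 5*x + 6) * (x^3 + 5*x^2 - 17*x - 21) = x^5 - 36*x^3 + 94*x^2 + 3*x - 126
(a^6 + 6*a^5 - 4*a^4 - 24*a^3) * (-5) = -5*a^6 - 30*a^5 + 20*a^4 + 120*a^3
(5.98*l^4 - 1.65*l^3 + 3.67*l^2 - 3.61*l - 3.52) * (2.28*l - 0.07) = 13.6344*l^5 - 4.1806*l^4 + 8.4831*l^3 - 8.4877*l^2 - 7.7729*l + 0.2464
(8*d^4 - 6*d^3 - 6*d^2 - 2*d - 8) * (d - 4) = 8*d^5 - 38*d^4 + 18*d^3 + 22*d^2 + 32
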